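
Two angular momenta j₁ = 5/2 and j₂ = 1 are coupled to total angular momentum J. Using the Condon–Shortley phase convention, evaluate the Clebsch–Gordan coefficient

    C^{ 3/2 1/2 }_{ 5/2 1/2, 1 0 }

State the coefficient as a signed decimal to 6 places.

triangle: 2!*3!*0!/6! = 12/720
(j±m)!: 3!*2!*1!*1!*2!*1! = 24
prefactor² = (2J+1)*Δ*N² = 8/5
  k=1: −1/(1!*1!*1!*0!*2!*0!) = -1/2
Σ = -1/2  ⇒  CG² = 8/5*(-1/2)² = 2/5
CG = −√(2/5) = -0.632456

-0.632456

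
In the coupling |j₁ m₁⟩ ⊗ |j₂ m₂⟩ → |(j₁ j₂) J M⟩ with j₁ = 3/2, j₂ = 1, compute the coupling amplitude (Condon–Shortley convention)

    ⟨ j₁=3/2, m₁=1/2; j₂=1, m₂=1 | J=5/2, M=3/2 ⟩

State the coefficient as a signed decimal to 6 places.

+0.774597  (= +√(3/5))

j₁+j₂−J=0  J+j₁−j₂=3  J−j₁+j₂=2  j₁+j₂+J+1=6
(j₁±m₁, j₂±m₂, J±M) = (2,1,2,0,4,1)
P² = 48/5
sum k=0..0:
  [0] +1/4 = 1/4
S = 1/4
C² = P²·S² = 3/5 ; C = +0.774597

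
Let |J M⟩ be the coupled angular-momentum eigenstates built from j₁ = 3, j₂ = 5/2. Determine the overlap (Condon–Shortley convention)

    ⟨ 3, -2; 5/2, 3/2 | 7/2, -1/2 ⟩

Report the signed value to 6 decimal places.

j₁+j₂−J=2  J+j₁−j₂=4  J−j₁+j₂=3  j₁+j₂+J+1=10
(j₁±m₁, j₂±m₂, J±M) = (1,5,4,1,3,4)
P² = 9216/35
sum k=1..2:
  [1] −1/144 = -1/144
  [2] +1/24 = 1/24
S = 5/144
C² = P²·S² = 20/63 ; C = +0.563436

+0.563436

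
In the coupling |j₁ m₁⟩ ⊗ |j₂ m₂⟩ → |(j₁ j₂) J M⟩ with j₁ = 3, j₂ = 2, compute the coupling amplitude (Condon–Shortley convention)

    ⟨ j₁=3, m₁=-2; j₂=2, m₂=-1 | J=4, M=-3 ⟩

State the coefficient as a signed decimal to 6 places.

−√(1/20) ≈ -0.223607

√[9·1!5!3!/10! · 1!5!1!3!1!7!] = √(6480)
  +(−1)^0/∏(0,1,5,1,0,2)! = 1/240  (running 1/240)
  +(−1)^1/∏(1,0,4,0,1,3)! = -1/144  (running -1/360)
⟨..|..⟩ = √(6480)·(-1/360) = -0.223607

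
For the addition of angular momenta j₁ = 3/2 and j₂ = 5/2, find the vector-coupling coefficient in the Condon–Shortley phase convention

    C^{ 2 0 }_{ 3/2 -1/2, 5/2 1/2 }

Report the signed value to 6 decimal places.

-0.267261  (= −√(1/14))

j₁+j₂−J=2  J+j₁−j₂=1  J−j₁+j₂=3  j₁+j₂+J+1=7
(j₁±m₁, j₂±m₂, J±M) = (1,2,3,2,2,2)
P² = 8/7
sum k=1..2:
  [1] −1/2 = -1/2
  [2] +1/4 = 1/4
S = -1/4
C² = P²·S² = 1/14 ; C = -0.267261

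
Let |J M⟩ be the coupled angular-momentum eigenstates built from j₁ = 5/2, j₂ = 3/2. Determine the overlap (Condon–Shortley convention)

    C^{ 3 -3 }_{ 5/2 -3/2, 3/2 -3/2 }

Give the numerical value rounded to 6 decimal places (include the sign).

+0.612372

j₁+j₂−J=1  J+j₁−j₂=4  J−j₁+j₂=2  j₁+j₂+J+1=8
(j₁±m₁, j₂±m₂, J±M) = (1,4,0,3,0,6)
P² = 864
sum k=0..0:
  [0] +1/48 = 1/48
S = 1/48
C² = P²·S² = 3/8 ; C = +0.612372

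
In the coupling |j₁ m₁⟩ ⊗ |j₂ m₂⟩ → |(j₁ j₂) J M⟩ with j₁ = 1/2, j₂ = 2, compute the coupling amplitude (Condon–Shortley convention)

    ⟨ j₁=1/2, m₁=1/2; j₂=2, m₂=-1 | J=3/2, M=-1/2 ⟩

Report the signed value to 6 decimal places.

+√(3/5) = +0.774597

j₁+j₂−J=1  J+j₁−j₂=0  J−j₁+j₂=3  j₁+j₂+J+1=5
(j₁±m₁, j₂±m₂, J±M) = (1,0,1,3,1,2)
P² = 12/5
sum k=0..0:
  [0] +1/2 = 1/2
S = 1/2
C² = P²·S² = 3/5 ; C = +0.774597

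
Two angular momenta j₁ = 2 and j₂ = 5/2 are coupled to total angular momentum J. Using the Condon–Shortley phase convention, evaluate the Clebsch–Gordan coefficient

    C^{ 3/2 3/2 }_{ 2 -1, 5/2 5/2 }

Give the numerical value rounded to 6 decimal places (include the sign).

−√(2/7) = -0.534522

√[4·3!1!2!/7! · 1!3!5!0!3!0!] = √(288/7)
  +(−1)^3/∏(3,0,0,2,1,0)! = -1/12  (running -1/12)
⟨..|..⟩ = √(288/7)·(-1/12) = -0.534522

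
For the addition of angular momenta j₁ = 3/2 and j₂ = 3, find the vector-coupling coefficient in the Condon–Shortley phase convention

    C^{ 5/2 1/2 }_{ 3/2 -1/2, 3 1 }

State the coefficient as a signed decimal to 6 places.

-0.119523  (= −√(1/70))

triangle: 2!·1!·4!/8! = 48/40320
(j±m)!: 1!·2!·4!·2!·3!·2! = 1152
prefactor² = (2J+1)·Δ·N² = 288/35
  k=1: −1/(1!·1!·1!·3!·0!·1!) = -1/6
  k=2: +1/(2!·0!·0!·2!·1!·2!) = 1/8
Σ = -1/24  ⇒  CG² = 288/35·(-1/24)² = 1/70
CG = −√(1/70) = -0.119523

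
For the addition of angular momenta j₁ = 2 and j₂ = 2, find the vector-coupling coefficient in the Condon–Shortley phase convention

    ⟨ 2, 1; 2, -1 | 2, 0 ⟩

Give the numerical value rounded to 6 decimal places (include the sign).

+0.267261

√[5·2!2!2!/7! · 3!1!1!3!2!2!] = √(8/7)
  +(−1)^0/∏(0,2,1,1,1,1)! = 1/2  (running 1/2)
  +(−1)^1/∏(1,1,0,0,2,2)! = -1/4  (running 1/4)
⟨..|..⟩ = √(8/7)·(1/4) = +0.267261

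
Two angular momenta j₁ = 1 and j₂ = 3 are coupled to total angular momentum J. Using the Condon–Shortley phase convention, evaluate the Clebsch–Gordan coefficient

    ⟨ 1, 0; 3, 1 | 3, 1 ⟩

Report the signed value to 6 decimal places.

triangle: 1!*1!*5!/8! = 120/40320
(j±m)!: 1!*1!*4!*2!*4!*2! = 2304
prefactor² = (2J+1)*Δ*N² = 48
  k=0: +1/(0!*1!*1!*4!*0!*1!) = 1/24
  k=1: −1/(1!*0!*0!*3!*1!*2!) = -1/12
Σ = -1/24  ⇒  CG² = 48*(-1/24)² = 1/12
CG = −√(1/12) = -0.288675

−√(1/12) ≈ -0.288675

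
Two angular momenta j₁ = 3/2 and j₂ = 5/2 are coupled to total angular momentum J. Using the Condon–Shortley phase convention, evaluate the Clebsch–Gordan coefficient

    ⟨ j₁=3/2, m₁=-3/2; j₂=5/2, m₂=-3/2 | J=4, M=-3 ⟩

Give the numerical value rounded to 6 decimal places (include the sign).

+√(5/8) = +0.790569

j₁+j₂−J=0  J+j₁−j₂=3  J−j₁+j₂=5  j₁+j₂+J+1=9
(j₁±m₁, j₂±m₂, J±M) = (0,3,1,4,1,7)
P² = 12960
sum k=0..0:
  [0] +1/144 = 1/144
S = 1/144
C² = P²·S² = 5/8 ; C = +0.790569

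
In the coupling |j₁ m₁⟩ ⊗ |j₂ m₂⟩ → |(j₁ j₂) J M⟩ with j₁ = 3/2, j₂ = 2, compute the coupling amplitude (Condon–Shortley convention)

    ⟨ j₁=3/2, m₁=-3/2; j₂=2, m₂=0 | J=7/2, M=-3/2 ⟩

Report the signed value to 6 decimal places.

+√(2/7) ≈ +0.534522

j₁+j₂−J=0  J+j₁−j₂=3  J−j₁+j₂=4  j₁+j₂+J+1=8
(j₁±m₁, j₂±m₂, J±M) = (0,3,2,2,2,5)
P² = 1152/7
sum k=0..0:
  [0] +1/24 = 1/24
S = 1/24
C² = P²·S² = 2/7 ; C = +0.534522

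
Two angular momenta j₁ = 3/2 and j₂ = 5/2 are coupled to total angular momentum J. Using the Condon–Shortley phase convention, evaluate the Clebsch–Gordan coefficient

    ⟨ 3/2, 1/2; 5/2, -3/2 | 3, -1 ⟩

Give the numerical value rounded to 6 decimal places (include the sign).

+√(49/120) ≈ +0.639010

triangle: 1!*2!*4!/8! = 48/40320
(j±m)!: 2!*1!*1!*4!*2!*4! = 2304
prefactor² = (2J+1)*Δ*N² = 96/5
  k=0: +1/(0!*1!*1!*1!*1!*3!) = 1/6
  k=1: −1/(1!*0!*0!*0!*2!*4!) = -1/48
Σ = 7/48  ⇒  CG² = 96/5*7/48² = 49/120
CG = +√(49/120) = +0.639010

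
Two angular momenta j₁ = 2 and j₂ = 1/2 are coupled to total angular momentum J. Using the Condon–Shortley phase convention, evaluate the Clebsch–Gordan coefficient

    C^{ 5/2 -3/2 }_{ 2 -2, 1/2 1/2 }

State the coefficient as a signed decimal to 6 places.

+√(1/5) ≈ +0.447214

√[6·0!4!1!/6! · 0!4!1!0!1!4!] = √(576/5)
  +(−1)^0/∏(0,0,4,1,0,0)! = 1/24  (running 1/24)
⟨..|..⟩ = √(576/5)·(1/24) = +0.447214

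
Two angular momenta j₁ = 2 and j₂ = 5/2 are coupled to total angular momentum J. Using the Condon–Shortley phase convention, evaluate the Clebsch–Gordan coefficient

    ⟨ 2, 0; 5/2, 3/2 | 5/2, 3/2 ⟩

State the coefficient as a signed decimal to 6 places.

triangle: 2!·2!·3!/8! = 24/40320
(j±m)!: 2!·2!·4!·1!·4!·1! = 2304
prefactor² = (2J+1)·Δ·N² = 288/35
  k=1: −1/(1!·1!·1!·3!·1!·0!) = -1/6
  k=2: +1/(2!·0!·0!·2!·2!·1!) = 1/8
Σ = -1/24  ⇒  CG² = 288/35·(-1/24)² = 1/70
CG = −√(1/70) = -0.119523

-0.119523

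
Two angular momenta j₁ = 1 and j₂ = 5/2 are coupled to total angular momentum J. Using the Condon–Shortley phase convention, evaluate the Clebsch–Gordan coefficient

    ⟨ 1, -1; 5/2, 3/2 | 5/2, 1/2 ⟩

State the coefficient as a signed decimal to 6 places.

-0.676123

√[6·1!1!4!/7! · 0!2!4!1!3!2!] = √(576/35)
  +(−1)^1/∏(1,0,1,3,0,1)! = -1/6  (running -1/6)
⟨..|..⟩ = √(576/35)·(-1/6) = -0.676123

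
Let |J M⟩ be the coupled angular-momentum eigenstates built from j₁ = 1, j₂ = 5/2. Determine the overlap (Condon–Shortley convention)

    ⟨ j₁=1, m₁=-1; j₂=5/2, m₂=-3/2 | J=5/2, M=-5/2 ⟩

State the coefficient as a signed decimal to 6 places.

-0.534522  (= −√(2/7))

triangle: 1!·1!·4!/7! = 24/5040
(j±m)!: 0!·2!·1!·4!·0!·5! = 5760
prefactor² = (2J+1)·Δ·N² = 1152/7
  k=1: −1/(1!·0!·1!·0!·0!·4!) = -1/24
Σ = -1/24  ⇒  CG² = 1152/7·(-1/24)² = 2/7
CG = −√(2/7) = -0.534522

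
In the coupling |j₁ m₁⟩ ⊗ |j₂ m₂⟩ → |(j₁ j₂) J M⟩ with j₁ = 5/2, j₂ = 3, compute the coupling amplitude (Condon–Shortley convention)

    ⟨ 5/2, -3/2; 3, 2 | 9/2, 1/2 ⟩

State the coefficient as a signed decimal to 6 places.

√[10·1!4!5!/11! · 1!4!5!1!5!4!] = √(460800/77)
  +(−1)^0/∏(0,1,4,5,0,0)! = 1/2880  (running 1/2880)
  +(−1)^1/∏(1,0,3,4,1,1)! = -1/144  (running -19/2880)
⟨..|..⟩ = √(460800/77)·(-19/2880) = -0.510355

−√(361/1386) ≈ -0.510355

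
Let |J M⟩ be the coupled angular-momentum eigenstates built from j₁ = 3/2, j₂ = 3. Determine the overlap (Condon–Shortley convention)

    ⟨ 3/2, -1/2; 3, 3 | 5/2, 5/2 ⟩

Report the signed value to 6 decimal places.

+0.731925

triangle: 2!·1!·4!/8! = 48/40320
(j±m)!: 1!·2!·6!·0!·5!·0! = 172800
prefactor² = (2J+1)·Δ·N² = 8640/7
  k=2: +1/(2!·0!·0!·4!·1!·0!) = 1/48
Σ = 1/48  ⇒  CG² = 8640/7·1/48² = 15/28
CG = +√(15/28) = +0.731925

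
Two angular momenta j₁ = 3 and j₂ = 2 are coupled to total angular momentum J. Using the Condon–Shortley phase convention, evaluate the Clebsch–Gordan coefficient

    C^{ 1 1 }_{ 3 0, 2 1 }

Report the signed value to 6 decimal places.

√[3·4!2!0!/7! · 3!3!3!1!2!0!] = √(432/35)
  +(−1)^3/∏(3,1,0,0,2,0)! = -1/12  (running -1/12)
⟨..|..⟩ = √(432/35)·(-1/12) = -0.292770

-0.292770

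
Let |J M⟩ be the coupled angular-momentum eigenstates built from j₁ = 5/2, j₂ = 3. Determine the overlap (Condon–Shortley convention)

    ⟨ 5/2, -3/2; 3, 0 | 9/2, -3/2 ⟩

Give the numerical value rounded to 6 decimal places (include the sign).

−√(45/154) ≈ -0.540562

√[10·1!4!5!/11! · 1!4!3!3!3!6!] = √(207360/77)
  +(−1)^0/∏(0,1,4,3,0,2)! = 1/288  (running 1/288)
  +(−1)^1/∏(1,0,3,2,1,3)! = -1/72  (running -1/96)
⟨..|..⟩ = √(207360/77)·(-1/96) = -0.540562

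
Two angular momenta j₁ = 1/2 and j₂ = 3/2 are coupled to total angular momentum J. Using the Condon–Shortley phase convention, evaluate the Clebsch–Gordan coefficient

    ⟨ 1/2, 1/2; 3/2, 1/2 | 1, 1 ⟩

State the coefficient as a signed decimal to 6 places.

+0.500000

j₁+j₂−J=1  J+j₁−j₂=0  J−j₁+j₂=2  j₁+j₂+J+1=4
(j₁±m₁, j₂±m₂, J±M) = (1,0,2,1,2,0)
P² = 1
sum k=0..0:
  [0] +1/2 = 1/2
S = 1/2
C² = P²·S² = 1/4 ; C = +0.500000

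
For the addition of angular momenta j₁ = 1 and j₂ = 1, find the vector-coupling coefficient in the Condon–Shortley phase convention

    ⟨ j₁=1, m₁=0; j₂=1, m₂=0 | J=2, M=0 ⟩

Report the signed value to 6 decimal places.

+0.816497

√[5·0!2!2!/5! · 1!1!1!1!2!2!] = √(2/3)
  +(−1)^0/∏(0,0,1,1,1,1)! = 1  (running 1)
⟨..|..⟩ = √(2/3)·(1) = +0.816497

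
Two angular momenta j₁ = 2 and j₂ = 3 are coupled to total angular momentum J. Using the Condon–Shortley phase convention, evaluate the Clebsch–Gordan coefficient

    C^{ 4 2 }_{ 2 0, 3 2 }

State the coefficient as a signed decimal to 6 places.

-0.585540

j₁+j₂−J=1  J+j₁−j₂=3  J−j₁+j₂=5  j₁+j₂+J+1=10
(j₁±m₁, j₂±m₂, J±M) = (2,2,5,1,6,2)
P² = 8640/7
sum k=0..1:
  [0] +1/240 = 1/240
  [1] −1/48 = -1/48
S = -1/60
C² = P²·S² = 12/35 ; C = -0.585540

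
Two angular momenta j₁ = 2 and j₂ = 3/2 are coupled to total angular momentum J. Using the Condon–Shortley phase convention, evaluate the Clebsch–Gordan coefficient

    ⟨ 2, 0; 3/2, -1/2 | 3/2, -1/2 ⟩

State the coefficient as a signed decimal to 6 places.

triangle: 2!×2!×1!/6! = 4/720
(j±m)!: 2!×2!×1!×2!×1!×2! = 16
prefactor² = (2J+1)×Δ×N² = 16/45
  k=0: +1/(0!×2!×2!×1!×0!×0!) = 1/4
  k=1: −1/(1!×1!×1!×0!×1!×1!) = -1
Σ = -3/4  ⇒  CG² = 16/45×(-3/4)² = 1/5
CG = −√(1/5) = -0.447214

-0.447214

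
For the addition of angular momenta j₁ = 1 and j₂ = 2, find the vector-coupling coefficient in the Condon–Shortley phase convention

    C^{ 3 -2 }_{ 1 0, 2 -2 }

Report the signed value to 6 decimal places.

j₁+j₂−J=0  J+j₁−j₂=2  J−j₁+j₂=4  j₁+j₂+J+1=7
(j₁±m₁, j₂±m₂, J±M) = (1,1,0,4,1,5)
P² = 192
sum k=0..0:
  [0] +1/24 = 1/24
S = 1/24
C² = P²·S² = 1/3 ; C = +0.577350

+√(1/3) ≈ +0.577350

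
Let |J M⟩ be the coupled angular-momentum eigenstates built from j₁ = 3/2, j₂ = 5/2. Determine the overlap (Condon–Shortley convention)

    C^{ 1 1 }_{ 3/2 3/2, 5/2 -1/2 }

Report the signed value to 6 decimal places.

triangle: 3!×0!×2!/6! = 12/720
(j±m)!: 3!×0!×2!×3!×2!×0! = 144
prefactor² = (2J+1)×Δ×N² = 36/5
  k=0: +1/(0!×3!×0!×2!×0!×0!) = 1/12
Σ = 1/12  ⇒  CG² = 36/5×1/12² = 1/20
CG = +√(1/20) = +0.223607

+0.223607  (= +√(1/20))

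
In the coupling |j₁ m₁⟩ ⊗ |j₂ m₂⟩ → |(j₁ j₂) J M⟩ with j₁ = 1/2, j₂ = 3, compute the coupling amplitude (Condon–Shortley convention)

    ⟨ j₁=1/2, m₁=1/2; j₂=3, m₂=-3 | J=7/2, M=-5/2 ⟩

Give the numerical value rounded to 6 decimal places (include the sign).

√[8·0!1!6!/8! · 1!0!0!6!1!6!] = √(518400/7)
  +(−1)^0/∏(0,0,0,0,1,6)! = 1/720  (running 1/720)
⟨..|..⟩ = √(518400/7)·(1/720) = +0.377964

+0.377964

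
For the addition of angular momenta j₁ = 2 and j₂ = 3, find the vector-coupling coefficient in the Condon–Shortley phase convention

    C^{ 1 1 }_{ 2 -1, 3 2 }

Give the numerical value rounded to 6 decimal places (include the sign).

−√(2/7) ≈ -0.534522

triangle: 4!*0!*2!/7! = 48/5040
(j±m)!: 1!*3!*5!*1!*2!*0! = 1440
prefactor² = (2J+1)*Δ*N² = 288/7
  k=3: −1/(3!*1!*0!*2!*0!*0!) = -1/12
Σ = -1/12  ⇒  CG² = 288/7*(-1/12)² = 2/7
CG = −√(2/7) = -0.534522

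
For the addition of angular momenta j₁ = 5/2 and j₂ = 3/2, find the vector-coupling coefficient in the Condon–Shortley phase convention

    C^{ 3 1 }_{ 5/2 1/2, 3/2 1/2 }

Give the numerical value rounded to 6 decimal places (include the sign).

-0.129099

triangle: 1!*4!*2!/8! = 48/40320
(j±m)!: 3!*2!*2!*1!*4!*2! = 1152
prefactor² = (2J+1)*Δ*N² = 48/5
  k=0: +1/(0!*1!*2!*2!*2!*0!) = 1/8
  k=1: −1/(1!*0!*1!*1!*3!*1!) = -1/6
Σ = -1/24  ⇒  CG² = 48/5*(-1/24)² = 1/60
CG = −√(1/60) = -0.129099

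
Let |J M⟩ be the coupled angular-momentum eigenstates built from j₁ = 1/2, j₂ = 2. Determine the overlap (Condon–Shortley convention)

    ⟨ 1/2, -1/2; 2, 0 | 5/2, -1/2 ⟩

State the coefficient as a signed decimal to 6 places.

triangle: 0!×1!×4!/6! = 24/720
(j±m)!: 0!×1!×2!×2!×2!×3! = 48
prefactor² = (2J+1)×Δ×N² = 48/5
  k=0: +1/(0!×0!×1!×2!×0!×2!) = 1/4
Σ = 1/4  ⇒  CG² = 48/5×1/4² = 3/5
CG = +√(3/5) = +0.774597

+0.774597  (= +√(3/5))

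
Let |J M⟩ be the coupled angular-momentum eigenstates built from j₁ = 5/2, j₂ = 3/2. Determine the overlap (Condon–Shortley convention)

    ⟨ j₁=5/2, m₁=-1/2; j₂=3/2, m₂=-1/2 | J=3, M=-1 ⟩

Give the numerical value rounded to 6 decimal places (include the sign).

triangle: 1!·4!·2!/8! = 48/40320
(j±m)!: 2!·3!·1!·2!·2!·4! = 1152
prefactor² = (2J+1)·Δ·N² = 48/5
  k=0: +1/(0!·1!·3!·1!·1!·1!) = 1/6
  k=1: −1/(1!·0!·2!·0!·2!·2!) = -1/8
Σ = 1/24  ⇒  CG² = 48/5·1/24² = 1/60
CG = +√(1/60) = +0.129099

+0.129099  (= +√(1/60))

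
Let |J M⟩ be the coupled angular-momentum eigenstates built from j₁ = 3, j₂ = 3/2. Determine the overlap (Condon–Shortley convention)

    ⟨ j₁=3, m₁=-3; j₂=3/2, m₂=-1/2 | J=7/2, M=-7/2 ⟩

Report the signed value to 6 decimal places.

-0.816497

triangle: 1!·5!·2!/9! = 240/362880
(j±m)!: 0!·6!·1!·2!·0!·7! = 7257600
prefactor² = (2J+1)·Δ·N² = 38400
  k=1: −1/(1!·0!·5!·0!·0!·2!) = -1/240
Σ = -1/240  ⇒  CG² = 38400·(-1/240)² = 2/3
CG = −√(2/3) = -0.816497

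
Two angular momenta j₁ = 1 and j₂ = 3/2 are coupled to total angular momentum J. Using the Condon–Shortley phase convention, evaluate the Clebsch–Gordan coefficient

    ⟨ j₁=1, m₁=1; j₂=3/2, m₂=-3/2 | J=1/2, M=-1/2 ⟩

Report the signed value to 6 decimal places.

+0.707107  (= +√(1/2))

triangle: 2!*0!*1!/4! = 2/24
(j±m)!: 2!*0!*0!*3!*0!*1! = 12
prefactor² = (2J+1)*Δ*N² = 2
  k=0: +1/(0!*2!*0!*0!*0!*1!) = 1/2
Σ = 1/2  ⇒  CG² = 2*1/2² = 1/2
CG = +√(1/2) = +0.707107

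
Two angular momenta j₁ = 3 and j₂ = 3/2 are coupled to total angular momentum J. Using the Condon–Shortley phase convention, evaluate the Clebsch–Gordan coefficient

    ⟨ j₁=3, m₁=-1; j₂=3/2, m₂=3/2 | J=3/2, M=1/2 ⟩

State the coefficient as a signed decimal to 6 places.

j₁+j₂−J=3  J+j₁−j₂=3  J−j₁+j₂=0  j₁+j₂+J+1=7
(j₁±m₁, j₂±m₂, J±M) = (2,4,3,0,2,1)
P² = 576/35
sum k=3..3:
  [3] −1/12 = -1/12
S = -1/12
C² = P²·S² = 4/35 ; C = -0.338062

−√(4/35) = -0.338062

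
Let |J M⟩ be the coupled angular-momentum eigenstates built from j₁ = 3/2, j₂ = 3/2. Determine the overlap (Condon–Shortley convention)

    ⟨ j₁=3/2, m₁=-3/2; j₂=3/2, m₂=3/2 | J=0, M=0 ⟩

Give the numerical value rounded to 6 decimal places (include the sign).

√[1·3!0!0!/4! · 0!3!3!0!0!0!] = √(9)
  +(−1)^3/∏(3,0,0,0,0,0)! = -1/6  (running -1/6)
⟨..|..⟩ = √(9)·(-1/6) = -0.500000

-0.500000  (= −√(1/4))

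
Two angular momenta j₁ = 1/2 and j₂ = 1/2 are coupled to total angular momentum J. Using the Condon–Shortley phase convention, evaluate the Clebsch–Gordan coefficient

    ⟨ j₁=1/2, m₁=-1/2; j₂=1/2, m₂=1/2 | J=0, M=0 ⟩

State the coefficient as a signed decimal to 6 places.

-0.707107  (= −√(1/2))

√[1·1!0!0!/2! · 0!1!1!0!0!0!] = √(1/2)
  +(−1)^1/∏(1,0,0,0,0,0)! = -1  (running -1)
⟨..|..⟩ = √(1/2)·(-1) = -0.707107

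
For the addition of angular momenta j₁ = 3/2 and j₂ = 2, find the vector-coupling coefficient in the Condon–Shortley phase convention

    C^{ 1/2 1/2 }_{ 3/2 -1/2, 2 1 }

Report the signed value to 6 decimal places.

+0.547723  (= +√(3/10))

j₁+j₂−J=3  J+j₁−j₂=0  J−j₁+j₂=1  j₁+j₂+J+1=5
(j₁±m₁, j₂±m₂, J±M) = (1,2,3,1,1,0)
P² = 6/5
sum k=2..2:
  [2] +1/2 = 1/2
S = 1/2
C² = P²·S² = 3/10 ; C = +0.547723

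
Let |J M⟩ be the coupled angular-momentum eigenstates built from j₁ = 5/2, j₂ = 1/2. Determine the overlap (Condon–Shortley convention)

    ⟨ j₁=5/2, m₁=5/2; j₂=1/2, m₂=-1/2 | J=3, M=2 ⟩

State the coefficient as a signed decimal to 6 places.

+0.408248  (= +√(1/6))

√[7·0!5!1!/7! · 5!0!0!1!5!1!] = √(2400)
  +(−1)^0/∏(0,0,0,0,5,1)! = 1/120  (running 1/120)
⟨..|..⟩ = √(2400)·(1/120) = +0.408248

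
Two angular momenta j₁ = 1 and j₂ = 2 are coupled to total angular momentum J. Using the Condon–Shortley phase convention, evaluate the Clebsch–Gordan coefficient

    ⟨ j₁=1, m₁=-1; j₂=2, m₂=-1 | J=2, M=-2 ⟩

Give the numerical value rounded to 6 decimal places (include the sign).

-0.577350

√[5·1!1!3!/6! · 0!2!1!3!0!4!] = √(12)
  +(−1)^1/∏(1,0,1,0,0,3)! = -1/6  (running -1/6)
⟨..|..⟩ = √(12)·(-1/6) = -0.577350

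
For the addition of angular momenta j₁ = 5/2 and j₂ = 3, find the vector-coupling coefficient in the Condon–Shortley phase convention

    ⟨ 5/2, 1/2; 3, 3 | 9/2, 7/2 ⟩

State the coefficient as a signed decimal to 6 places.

j₁+j₂−J=1  J+j₁−j₂=4  J−j₁+j₂=5  j₁+j₂+J+1=11
(j₁±m₁, j₂±m₂, J±M) = (3,2,6,0,8,1)
P² = 2764800/11
sum k=1..1:
  [1] −1/720 = -1/720
S = -1/720
C² = P²·S² = 16/33 ; C = -0.696311

-0.696311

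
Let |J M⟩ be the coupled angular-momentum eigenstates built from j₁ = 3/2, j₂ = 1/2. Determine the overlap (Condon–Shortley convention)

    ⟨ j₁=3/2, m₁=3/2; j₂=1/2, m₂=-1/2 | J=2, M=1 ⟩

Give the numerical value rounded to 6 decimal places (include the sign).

+√(1/4) = +0.500000

√[5·0!3!1!/5! · 3!0!0!1!3!1!] = √(9)
  +(−1)^0/∏(0,0,0,0,3,1)! = 1/6  (running 1/6)
⟨..|..⟩ = √(9)·(1/6) = +0.500000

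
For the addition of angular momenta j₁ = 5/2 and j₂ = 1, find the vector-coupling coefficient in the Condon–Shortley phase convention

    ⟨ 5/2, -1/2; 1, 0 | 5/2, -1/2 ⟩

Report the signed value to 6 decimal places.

−√(1/35) ≈ -0.169031

√[6·1!4!1!/7! · 2!3!1!1!2!3!] = √(144/35)
  +(−1)^0/∏(0,1,3,1,1,0)! = 1/6  (running 1/6)
  +(−1)^1/∏(1,0,2,0,2,1)! = -1/4  (running -1/12)
⟨..|..⟩ = √(144/35)·(-1/12) = -0.169031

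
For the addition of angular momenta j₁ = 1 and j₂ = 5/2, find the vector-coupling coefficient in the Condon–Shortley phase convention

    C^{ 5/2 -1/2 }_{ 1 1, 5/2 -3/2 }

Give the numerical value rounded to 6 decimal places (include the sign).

triangle: 1!×1!×4!/7! = 24/5040
(j±m)!: 2!×0!×1!×4!×2!×3! = 576
prefactor² = (2J+1)×Δ×N² = 576/35
  k=0: +1/(0!×1!×0!×1!×1!×3!) = 1/6
Σ = 1/6  ⇒  CG² = 576/35×1/6² = 16/35
CG = +√(16/35) = +0.676123

+√(16/35) ≈ +0.676123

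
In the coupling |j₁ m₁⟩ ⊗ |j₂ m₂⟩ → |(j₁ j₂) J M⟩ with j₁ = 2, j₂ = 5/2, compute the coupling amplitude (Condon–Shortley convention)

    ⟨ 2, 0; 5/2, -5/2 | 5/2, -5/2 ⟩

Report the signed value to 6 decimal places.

√[6·2!2!3!/8! · 2!2!0!5!0!5!] = √(1440/7)
  +(−1)^0/∏(0,2,2,0,0,3)! = 1/24  (running 1/24)
⟨..|..⟩ = √(1440/7)·(1/24) = +0.597614

+0.597614  (= +√(5/14))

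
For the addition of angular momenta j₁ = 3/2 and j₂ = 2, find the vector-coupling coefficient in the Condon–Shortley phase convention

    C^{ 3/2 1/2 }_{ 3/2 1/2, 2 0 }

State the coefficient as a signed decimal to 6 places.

-0.447214

√[4·2!1!2!/6! · 2!1!2!2!2!1!] = √(16/45)
  +(−1)^0/∏(0,2,1,2,0,0)! = 1/4  (running 1/4)
  +(−1)^1/∏(1,1,0,1,1,1)! = -1  (running -3/4)
⟨..|..⟩ = √(16/45)·(-3/4) = -0.447214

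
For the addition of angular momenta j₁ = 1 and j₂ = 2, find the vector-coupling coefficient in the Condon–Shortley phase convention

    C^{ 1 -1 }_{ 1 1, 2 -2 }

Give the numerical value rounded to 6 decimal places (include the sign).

+√(3/5) = +0.774597

j₁+j₂−J=2  J+j₁−j₂=0  J−j₁+j₂=2  j₁+j₂+J+1=5
(j₁±m₁, j₂±m₂, J±M) = (2,0,0,4,0,2)
P² = 48/5
sum k=0..0:
  [0] +1/4 = 1/4
S = 1/4
C² = P²·S² = 3/5 ; C = +0.774597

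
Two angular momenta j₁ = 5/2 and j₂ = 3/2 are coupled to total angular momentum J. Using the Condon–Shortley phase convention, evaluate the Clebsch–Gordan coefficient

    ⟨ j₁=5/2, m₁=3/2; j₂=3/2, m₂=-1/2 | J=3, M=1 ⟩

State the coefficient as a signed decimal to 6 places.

+√(49/120) = +0.639010

√[7·1!4!2!/8! · 4!1!1!2!4!2!] = √(96/5)
  +(−1)^0/∏(0,1,1,1,3,1)! = 1/6  (running 1/6)
  +(−1)^1/∏(1,0,0,0,4,2)! = -1/48  (running 7/48)
⟨..|..⟩ = √(96/5)·(7/48) = +0.639010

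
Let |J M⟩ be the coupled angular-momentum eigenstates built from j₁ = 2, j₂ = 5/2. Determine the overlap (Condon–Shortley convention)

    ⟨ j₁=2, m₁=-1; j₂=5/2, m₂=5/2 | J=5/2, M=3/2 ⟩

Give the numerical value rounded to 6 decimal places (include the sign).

+0.654654  (= +√(3/7))

j₁+j₂−J=2  J+j₁−j₂=2  J−j₁+j₂=3  j₁+j₂+J+1=8
(j₁±m₁, j₂±m₂, J±M) = (1,3,5,0,4,1)
P² = 432/7
sum k=2..2:
  [2] +1/12 = 1/12
S = 1/12
C² = P²·S² = 3/7 ; C = +0.654654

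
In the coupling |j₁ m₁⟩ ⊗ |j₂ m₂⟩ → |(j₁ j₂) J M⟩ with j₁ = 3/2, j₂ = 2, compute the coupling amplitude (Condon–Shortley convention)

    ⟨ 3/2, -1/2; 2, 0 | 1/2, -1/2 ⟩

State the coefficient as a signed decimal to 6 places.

+0.447214

triangle: 3!×0!×1!/5! = 6/120
(j±m)!: 1!×2!×2!×2!×0!×1! = 8
prefactor² = (2J+1)×Δ×N² = 4/5
  k=2: +1/(2!×1!×0!×0!×0!×1!) = 1/2
Σ = 1/2  ⇒  CG² = 4/5×1/2² = 1/5
CG = +√(1/5) = +0.447214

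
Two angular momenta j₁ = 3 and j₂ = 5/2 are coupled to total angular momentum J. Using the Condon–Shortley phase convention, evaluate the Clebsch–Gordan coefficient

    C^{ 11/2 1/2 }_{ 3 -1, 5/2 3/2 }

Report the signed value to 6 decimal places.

+√(25/154) = +0.402911

j₁+j₂−J=0  J+j₁−j₂=6  J−j₁+j₂=5  j₁+j₂+J+1=12
(j₁±m₁, j₂±m₂, J±M) = (2,4,4,1,6,5)
P² = 16588800/77
sum k=0..0:
  [0] +1/1152 = 1/1152
S = 1/1152
C² = P²·S² = 25/154 ; C = +0.402911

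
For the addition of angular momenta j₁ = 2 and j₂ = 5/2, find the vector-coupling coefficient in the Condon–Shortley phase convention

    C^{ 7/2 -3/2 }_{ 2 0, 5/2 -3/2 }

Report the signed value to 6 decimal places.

+√(2/7) = +0.534522

j₁+j₂−J=1  J+j₁−j₂=3  J−j₁+j₂=4  j₁+j₂+J+1=9
(j₁±m₁, j₂±m₂, J±M) = (2,2,1,4,2,5)
P² = 512/7
sum k=0..1:
  [0] +1/12 = 1/12
  [1] −1/48 = -1/48
S = 1/16
C² = P²·S² = 2/7 ; C = +0.534522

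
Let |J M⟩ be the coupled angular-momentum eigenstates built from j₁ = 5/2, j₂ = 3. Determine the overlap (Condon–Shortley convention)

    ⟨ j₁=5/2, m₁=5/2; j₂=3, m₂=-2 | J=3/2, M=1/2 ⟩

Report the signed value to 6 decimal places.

+√(5/21) = +0.487950

triangle: 4!*1!*2!/8! = 48/40320
(j±m)!: 5!*0!*1!*5!*2!*1! = 28800
prefactor² = (2J+1)*Δ*N² = 960/7
  k=0: +1/(0!*4!*0!*1!*1!*1!) = 1/24
Σ = 1/24  ⇒  CG² = 960/7*1/24² = 5/21
CG = +√(5/21) = +0.487950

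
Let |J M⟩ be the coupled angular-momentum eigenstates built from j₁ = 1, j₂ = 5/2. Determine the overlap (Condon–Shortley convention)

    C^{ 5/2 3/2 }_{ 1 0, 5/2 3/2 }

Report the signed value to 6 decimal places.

-0.507093  (= −√(9/35))

√[6·1!1!4!/7! · 1!1!4!1!4!1!] = √(576/35)
  +(−1)^0/∏(0,1,1,4,0,0)! = 1/24  (running 1/24)
  +(−1)^1/∏(1,0,0,3,1,1)! = -1/6  (running -1/8)
⟨..|..⟩ = √(576/35)·(-1/8) = -0.507093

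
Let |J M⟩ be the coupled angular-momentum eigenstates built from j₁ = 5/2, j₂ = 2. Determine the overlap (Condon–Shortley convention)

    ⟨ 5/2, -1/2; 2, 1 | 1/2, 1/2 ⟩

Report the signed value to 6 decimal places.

-0.365148  (= −√(2/15))

j₁+j₂−J=4  J+j₁−j₂=1  J−j₁+j₂=0  j₁+j₂+J+1=6
(j₁±m₁, j₂±m₂, J±M) = (2,3,3,1,1,0)
P² = 24/5
sum k=3..3:
  [3] −1/6 = -1/6
S = -1/6
C² = P²·S² = 2/15 ; C = -0.365148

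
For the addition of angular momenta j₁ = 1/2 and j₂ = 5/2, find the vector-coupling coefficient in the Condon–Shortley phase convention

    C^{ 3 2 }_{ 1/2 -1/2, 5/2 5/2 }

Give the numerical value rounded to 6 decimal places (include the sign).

j₁+j₂−J=0  J+j₁−j₂=1  J−j₁+j₂=5  j₁+j₂+J+1=7
(j₁±m₁, j₂±m₂, J±M) = (0,1,5,0,5,1)
P² = 2400
sum k=0..0:
  [0] +1/120 = 1/120
S = 1/120
C² = P²·S² = 1/6 ; C = +0.408248

+√(1/6) ≈ +0.408248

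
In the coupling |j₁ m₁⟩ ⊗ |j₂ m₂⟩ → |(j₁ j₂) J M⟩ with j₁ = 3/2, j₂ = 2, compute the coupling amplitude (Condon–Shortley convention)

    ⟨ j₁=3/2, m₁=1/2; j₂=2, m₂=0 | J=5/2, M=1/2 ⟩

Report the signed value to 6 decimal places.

√[6·1!2!3!/7! · 2!1!2!2!3!2!] = √(48/35)
  +(−1)^0/∏(0,1,1,2,1,1)! = 1/2  (running 1/2)
  +(−1)^1/∏(1,0,0,1,2,2)! = -1/4  (running 1/4)
⟨..|..⟩ = √(48/35)·(1/4) = +0.292770

+√(3/35) = +0.292770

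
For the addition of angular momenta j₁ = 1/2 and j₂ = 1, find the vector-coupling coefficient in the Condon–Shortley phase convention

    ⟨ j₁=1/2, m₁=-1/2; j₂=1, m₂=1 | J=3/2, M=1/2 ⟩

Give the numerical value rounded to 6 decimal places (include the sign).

+√(1/3) = +0.577350

√[4·0!1!2!/4! · 0!1!2!0!2!1!] = √(4/3)
  +(−1)^0/∏(0,0,1,2,0,0)! = 1/2  (running 1/2)
⟨..|..⟩ = √(4/3)·(1/2) = +0.577350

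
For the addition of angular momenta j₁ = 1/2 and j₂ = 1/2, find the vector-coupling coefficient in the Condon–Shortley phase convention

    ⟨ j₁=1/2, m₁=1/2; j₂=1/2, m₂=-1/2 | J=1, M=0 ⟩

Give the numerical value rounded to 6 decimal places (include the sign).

√[3·0!1!1!/3! · 1!0!0!1!1!1!] = √(1/2)
  +(−1)^0/∏(0,0,0,0,1,1)! = 1  (running 1)
⟨..|..⟩ = √(1/2)·(1) = +0.707107

+√(1/2) ≈ +0.707107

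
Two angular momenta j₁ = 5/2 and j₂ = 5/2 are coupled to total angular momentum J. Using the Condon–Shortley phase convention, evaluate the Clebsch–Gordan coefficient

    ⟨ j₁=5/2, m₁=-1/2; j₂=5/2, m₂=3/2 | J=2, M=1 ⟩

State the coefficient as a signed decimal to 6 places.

+√(1/7) = +0.377964

triangle: 3!*2!*2!/8! = 24/40320
(j±m)!: 2!*3!*4!*1!*3!*1! = 1728
prefactor² = (2J+1)*Δ*N² = 36/7
  k=2: +1/(2!*1!*1!*2!*1!*0!) = 1/4
  k=3: −1/(3!*0!*0!*1!*2!*1!) = -1/12
Σ = 1/6  ⇒  CG² = 36/7*1/6² = 1/7
CG = +√(1/7) = +0.377964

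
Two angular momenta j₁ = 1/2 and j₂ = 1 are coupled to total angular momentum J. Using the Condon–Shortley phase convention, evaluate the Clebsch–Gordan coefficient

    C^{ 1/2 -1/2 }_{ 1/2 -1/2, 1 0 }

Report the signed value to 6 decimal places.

j₁+j₂−J=1  J+j₁−j₂=0  J−j₁+j₂=1  j₁+j₂+J+1=3
(j₁±m₁, j₂±m₂, J±M) = (0,1,1,1,0,1)
P² = 1/3
sum k=1..1:
  [1] −1/1 = -1
S = -1
C² = P²·S² = 1/3 ; C = -0.577350

−√(1/3) ≈ -0.577350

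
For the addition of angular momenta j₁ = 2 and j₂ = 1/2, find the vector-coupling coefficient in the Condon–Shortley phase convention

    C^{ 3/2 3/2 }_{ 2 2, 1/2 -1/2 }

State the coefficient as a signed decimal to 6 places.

+√(4/5) ≈ +0.894427

j₁+j₂−J=1  J+j₁−j₂=3  J−j₁+j₂=0  j₁+j₂+J+1=5
(j₁±m₁, j₂±m₂, J±M) = (4,0,0,1,3,0)
P² = 144/5
sum k=0..0:
  [0] +1/6 = 1/6
S = 1/6
C² = P²·S² = 4/5 ; C = +0.894427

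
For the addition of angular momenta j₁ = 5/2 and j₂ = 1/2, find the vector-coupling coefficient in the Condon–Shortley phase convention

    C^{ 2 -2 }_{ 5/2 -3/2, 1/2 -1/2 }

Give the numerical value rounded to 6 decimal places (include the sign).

j₁+j₂−J=1  J+j₁−j₂=4  J−j₁+j₂=0  j₁+j₂+J+1=6
(j₁±m₁, j₂±m₂, J±M) = (1,4,0,1,0,4)
P² = 96
sum k=0..0:
  [0] +1/24 = 1/24
S = 1/24
C² = P²·S² = 1/6 ; C = +0.408248

+√(1/6) ≈ +0.408248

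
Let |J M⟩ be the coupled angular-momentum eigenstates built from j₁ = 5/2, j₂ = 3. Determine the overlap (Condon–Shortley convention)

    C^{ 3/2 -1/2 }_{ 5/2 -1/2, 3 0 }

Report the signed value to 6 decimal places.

+0.338062

√[4·4!1!2!/8! · 2!3!3!3!1!2!] = √(144/35)
  +(−1)^2/∏(2,2,1,1,0,1)! = 1/4  (running 1/4)
  +(−1)^3/∏(3,1,0,0,1,2)! = -1/12  (running 1/6)
⟨..|..⟩ = √(144/35)·(1/6) = +0.338062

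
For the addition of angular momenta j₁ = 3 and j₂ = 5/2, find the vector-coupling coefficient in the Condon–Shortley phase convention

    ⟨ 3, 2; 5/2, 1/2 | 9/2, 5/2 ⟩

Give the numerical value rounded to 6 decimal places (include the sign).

triangle: 1!×5!×4!/11! = 2880/39916800
(j±m)!: 5!×1!×3!×2!×7!×2! = 14515200
prefactor² = (2J+1)×Δ×N² = 115200/11
  k=0: +1/(0!×1!×1!×3!×4!×1!) = 1/144
  k=1: −1/(1!×0!×0!×2!×5!×2!) = -1/480
Σ = 7/1440  ⇒  CG² = 115200/11×7/1440² = 49/198
CG = +√(49/198) = +0.497468

+√(49/198) = +0.497468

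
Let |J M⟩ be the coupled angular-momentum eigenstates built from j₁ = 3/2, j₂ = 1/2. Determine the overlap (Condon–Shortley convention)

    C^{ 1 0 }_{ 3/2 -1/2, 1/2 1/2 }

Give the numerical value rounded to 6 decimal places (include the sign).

-0.707107

j₁+j₂−J=1  J+j₁−j₂=2  J−j₁+j₂=0  j₁+j₂+J+1=4
(j₁±m₁, j₂±m₂, J±M) = (1,2,1,0,1,1)
P² = 1/2
sum k=1..1:
  [1] −1/1 = -1
S = -1
C² = P²·S² = 1/2 ; C = -0.707107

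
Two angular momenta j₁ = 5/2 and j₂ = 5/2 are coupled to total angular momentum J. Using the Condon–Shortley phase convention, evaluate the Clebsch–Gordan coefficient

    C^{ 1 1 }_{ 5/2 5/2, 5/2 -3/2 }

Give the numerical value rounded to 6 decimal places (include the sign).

+0.377964

triangle: 4!*1!*1!/7! = 24/5040
(j±m)!: 5!*0!*1!*4!*2!*0! = 5760
prefactor² = (2J+1)*Δ*N² = 576/7
  k=0: +1/(0!*4!*0!*1!*1!*0!) = 1/24
Σ = 1/24  ⇒  CG² = 576/7*1/24² = 1/7
CG = +√(1/7) = +0.377964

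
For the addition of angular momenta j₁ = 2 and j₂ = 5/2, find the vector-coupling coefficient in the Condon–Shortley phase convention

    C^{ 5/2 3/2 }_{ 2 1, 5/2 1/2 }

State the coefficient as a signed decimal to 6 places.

j₁+j₂−J=2  J+j₁−j₂=2  J−j₁+j₂=3  j₁+j₂+J+1=8
(j₁±m₁, j₂±m₂, J±M) = (3,1,3,2,4,1)
P² = 216/35
sum k=0..1:
  [0] +1/12 = 1/12
  [1] −1/4 = -1/4
S = -1/6
C² = P²·S² = 6/35 ; C = -0.414039

-0.414039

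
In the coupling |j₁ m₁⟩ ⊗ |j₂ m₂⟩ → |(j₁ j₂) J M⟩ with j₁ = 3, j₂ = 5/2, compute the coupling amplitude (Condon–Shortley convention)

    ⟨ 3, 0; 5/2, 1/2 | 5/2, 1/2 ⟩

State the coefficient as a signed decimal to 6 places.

triangle: 3!×3!×2!/9! = 72/362880
(j±m)!: 3!×3!×3!×2!×3!×2! = 5184
prefactor² = (2J+1)×Δ×N² = 216/35
  k=1: −1/(1!×2!×2!×2!×1!×0!) = -1/8
  k=2: +1/(2!×1!×1!×1!×2!×1!) = 1/4
  k=3: −1/(3!×0!×0!×0!×3!×2!) = -1/72
Σ = 1/9  ⇒  CG² = 216/35×1/9² = 8/105
CG = +√(8/105) = +0.276026

+√(8/105) ≈ +0.276026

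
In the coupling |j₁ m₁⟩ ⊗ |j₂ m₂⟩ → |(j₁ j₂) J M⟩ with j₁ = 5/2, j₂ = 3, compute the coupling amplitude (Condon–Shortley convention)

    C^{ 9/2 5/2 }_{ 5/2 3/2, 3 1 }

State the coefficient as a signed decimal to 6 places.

+0.317821

√[10·1!4!5!/11! · 4!1!4!2!7!2!] = √(92160/11)
  +(−1)^0/∏(0,1,1,4,3,1)! = 1/144  (running 1/144)
  +(−1)^1/∏(1,0,0,3,4,2)! = -1/288  (running 1/288)
⟨..|..⟩ = √(92160/11)·(1/288) = +0.317821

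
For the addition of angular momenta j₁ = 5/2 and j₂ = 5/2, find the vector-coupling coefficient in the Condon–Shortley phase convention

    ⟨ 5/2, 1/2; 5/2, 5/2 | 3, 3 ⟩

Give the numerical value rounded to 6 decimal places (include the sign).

+√(5/18) = +0.527046

triangle: 2!·3!·3!/9! = 72/362880
(j±m)!: 3!·2!·5!·0!·6!·0! = 1036800
prefactor² = (2J+1)·Δ·N² = 1440
  k=2: +1/(2!·0!·0!·3!·3!·0!) = 1/72
Σ = 1/72  ⇒  CG² = 1440·1/72² = 5/18
CG = +√(5/18) = +0.527046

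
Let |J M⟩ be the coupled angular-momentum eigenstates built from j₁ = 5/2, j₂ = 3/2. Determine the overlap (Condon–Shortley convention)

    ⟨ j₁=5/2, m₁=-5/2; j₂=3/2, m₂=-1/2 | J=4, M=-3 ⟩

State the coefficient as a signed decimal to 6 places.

√[9·0!5!3!/9! · 0!5!1!2!1!7!] = √(21600)
  +(−1)^0/∏(0,0,5,1,0,2)! = 1/240  (running 1/240)
⟨..|..⟩ = √(21600)·(1/240) = +0.612372

+√(3/8) = +0.612372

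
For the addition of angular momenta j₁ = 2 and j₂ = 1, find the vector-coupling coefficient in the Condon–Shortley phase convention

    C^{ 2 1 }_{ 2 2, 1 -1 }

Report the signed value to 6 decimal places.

+√(1/3) ≈ +0.577350

j₁+j₂−J=1  J+j₁−j₂=3  J−j₁+j₂=1  j₁+j₂+J+1=6
(j₁±m₁, j₂±m₂, J±M) = (4,0,0,2,3,1)
P² = 12
sum k=0..0:
  [0] +1/6 = 1/6
S = 1/6
C² = P²·S² = 1/3 ; C = +0.577350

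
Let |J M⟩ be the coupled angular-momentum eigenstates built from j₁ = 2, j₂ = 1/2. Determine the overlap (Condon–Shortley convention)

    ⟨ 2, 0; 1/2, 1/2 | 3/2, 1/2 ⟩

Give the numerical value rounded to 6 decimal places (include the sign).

triangle: 1!*3!*0!/5! = 6/120
(j±m)!: 2!*2!*1!*0!*2!*1! = 8
prefactor² = (2J+1)*Δ*N² = 8/5
  k=1: −1/(1!*0!*1!*0!*2!*0!) = -1/2
Σ = -1/2  ⇒  CG² = 8/5*(-1/2)² = 2/5
CG = −√(2/5) = -0.632456

−√(2/5) = -0.632456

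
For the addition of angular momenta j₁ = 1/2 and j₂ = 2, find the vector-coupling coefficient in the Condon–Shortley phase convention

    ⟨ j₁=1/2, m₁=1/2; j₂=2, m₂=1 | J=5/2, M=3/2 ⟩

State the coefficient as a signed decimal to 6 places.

+√(4/5) ≈ +0.894427

√[6·0!1!4!/6! · 1!0!3!1!4!1!] = √(144/5)
  +(−1)^0/∏(0,0,0,3,1,1)! = 1/6  (running 1/6)
⟨..|..⟩ = √(144/5)·(1/6) = +0.894427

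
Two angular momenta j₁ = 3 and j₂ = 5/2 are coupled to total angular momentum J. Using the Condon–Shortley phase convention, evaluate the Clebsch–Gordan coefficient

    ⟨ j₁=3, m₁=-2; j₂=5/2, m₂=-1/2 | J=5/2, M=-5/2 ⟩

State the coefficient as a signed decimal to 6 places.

triangle: 3!*3!*2!/9! = 72/362880
(j±m)!: 1!*5!*2!*3!*0!*5! = 172800
prefactor² = (2J+1)*Δ*N² = 1440/7
  k=2: +1/(2!*1!*3!*0!*0!*2!) = 1/24
Σ = 1/24  ⇒  CG² = 1440/7*1/24² = 5/14
CG = +√(5/14) = +0.597614

+0.597614  (= +√(5/14))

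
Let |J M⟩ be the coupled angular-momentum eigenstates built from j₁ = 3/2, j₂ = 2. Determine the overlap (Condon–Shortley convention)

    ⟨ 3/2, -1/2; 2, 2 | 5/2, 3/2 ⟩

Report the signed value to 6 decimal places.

triangle: 1!*2!*3!/7! = 12/5040
(j±m)!: 1!*2!*4!*0!*4!*1! = 1152
prefactor² = (2J+1)*Δ*N² = 576/35
  k=1: −1/(1!*0!*1!*3!*1!*0!) = -1/6
Σ = -1/6  ⇒  CG² = 576/35*(-1/6)² = 16/35
CG = −√(16/35) = -0.676123

−√(16/35) = -0.676123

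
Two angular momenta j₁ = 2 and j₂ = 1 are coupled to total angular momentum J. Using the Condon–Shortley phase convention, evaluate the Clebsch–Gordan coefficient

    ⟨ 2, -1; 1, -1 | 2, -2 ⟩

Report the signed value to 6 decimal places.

√[5·1!3!1!/6! · 1!3!0!2!0!4!] = √(12)
  +(−1)^0/∏(0,1,3,0,0,1)! = 1/6  (running 1/6)
⟨..|..⟩ = √(12)·(1/6) = +0.577350

+√(1/3) ≈ +0.577350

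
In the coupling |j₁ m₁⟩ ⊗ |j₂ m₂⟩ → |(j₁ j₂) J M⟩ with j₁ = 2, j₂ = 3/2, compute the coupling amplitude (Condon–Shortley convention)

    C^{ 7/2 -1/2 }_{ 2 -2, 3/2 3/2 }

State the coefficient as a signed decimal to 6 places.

+0.169031

√[8·0!4!3!/8! · 0!4!3!0!3!4!] = √(20736/35)
  +(−1)^0/∏(0,0,4,3,0,0)! = 1/144  (running 1/144)
⟨..|..⟩ = √(20736/35)·(1/144) = +0.169031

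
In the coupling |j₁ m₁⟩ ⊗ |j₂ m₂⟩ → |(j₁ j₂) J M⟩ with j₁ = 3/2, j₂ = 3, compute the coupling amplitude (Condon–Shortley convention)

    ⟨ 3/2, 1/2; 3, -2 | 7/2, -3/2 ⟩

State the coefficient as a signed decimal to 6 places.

+√(3/7) ≈ +0.654654

√[8·1!2!5!/9! · 2!1!1!5!2!5!] = √(6400/21)
  +(−1)^0/∏(0,1,1,1,1,4)! = 1/24  (running 1/24)
  +(−1)^1/∏(1,0,0,0,2,5)! = -1/240  (running 3/80)
⟨..|..⟩ = √(6400/21)·(3/80) = +0.654654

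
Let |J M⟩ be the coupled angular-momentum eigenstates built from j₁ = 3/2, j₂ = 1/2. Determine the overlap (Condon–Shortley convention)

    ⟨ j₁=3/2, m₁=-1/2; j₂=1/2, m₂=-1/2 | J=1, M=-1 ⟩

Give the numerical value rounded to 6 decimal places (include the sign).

j₁+j₂−J=1  J+j₁−j₂=2  J−j₁+j₂=0  j₁+j₂+J+1=4
(j₁±m₁, j₂±m₂, J±M) = (1,2,0,1,0,2)
P² = 1
sum k=0..0:
  [0] +1/2 = 1/2
S = 1/2
C² = P²·S² = 1/4 ; C = +0.500000

+√(1/4) ≈ +0.500000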